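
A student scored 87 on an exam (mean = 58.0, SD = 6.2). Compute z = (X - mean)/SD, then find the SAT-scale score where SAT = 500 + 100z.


z = (X - mean) / SD = (87 - 58.0) / 6.2
z = 29.0 / 6.2
z = 4.6774
SAT-scale = SAT = 500 + 100z
Carry z at full precision (z = 29.0 / 6.2) into the conversion:
SAT-scale = 500 + 100 * (29.0 / 6.2) = 500 + 2900 / 6.2
SAT-scale = 500 + 467.7419
SAT-scale = 967.7419

967.7419


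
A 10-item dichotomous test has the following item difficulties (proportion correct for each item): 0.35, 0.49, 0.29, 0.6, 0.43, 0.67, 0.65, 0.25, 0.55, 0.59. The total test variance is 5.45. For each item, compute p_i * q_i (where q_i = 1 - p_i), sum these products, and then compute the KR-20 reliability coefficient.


For each item, compute p_i * q_i:
  Item 1: 0.35 * 0.65 = 0.2275
  Item 2: 0.49 * 0.51 = 0.2499
  Item 3: 0.29 * 0.71 = 0.2059
  Item 4: 0.6 * 0.4 = 0.24
  Item 5: 0.43 * 0.57 = 0.2451
  Item 6: 0.67 * 0.33 = 0.2211
  Item 7: 0.65 * 0.35 = 0.2275
  Item 8: 0.25 * 0.75 = 0.1875
  Item 9: 0.55 * 0.45 = 0.2475
  Item 10: 0.59 * 0.41 = 0.2419
Sum(p_i * q_i) = 0.2275 + 0.2499 + 0.2059 + 0.24 + 0.2451 + 0.2211 + 0.2275 + 0.1875 + 0.2475 + 0.2419 = 2.2939
KR-20 = (k/(k-1)) * (1 - Sum(p_i*q_i) / Var_total)
= (10/9) * (1 - 2.2939/5.45)
= 1.1111 * 0.5791
KR-20 = 0.6434

0.6434


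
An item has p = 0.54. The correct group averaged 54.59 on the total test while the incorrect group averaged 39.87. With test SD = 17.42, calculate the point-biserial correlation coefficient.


q = 1 - p = 0.46
rpb = ((M1 - M0) / SD) * sqrt(p * q)
rpb = ((54.59 - 39.87) / 17.42) * sqrt(0.54 * 0.46)
rpb = 0.4211

0.4211


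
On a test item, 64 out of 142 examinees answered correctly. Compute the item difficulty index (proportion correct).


Item difficulty p = number correct / total examinees
p = 64 / 142
p = 0.4507

0.4507


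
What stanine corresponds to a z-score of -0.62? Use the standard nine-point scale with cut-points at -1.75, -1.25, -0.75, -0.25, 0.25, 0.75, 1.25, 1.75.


Stanine boundaries: [-1.75, -1.25, -0.75, -0.25, 0.25, 0.75, 1.25, 1.75]
z = -0.62
Check each boundary:
  z >= -1.75 -> could be stanine 2
  z >= -1.25 -> could be stanine 3
  z >= -0.75 -> could be stanine 4
  z < -0.25
  z < 0.25
  z < 0.75
  z < 1.25
  z < 1.75
Highest qualifying boundary gives stanine = 4

4


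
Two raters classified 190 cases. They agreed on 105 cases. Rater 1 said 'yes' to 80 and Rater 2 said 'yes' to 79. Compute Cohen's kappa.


P_o = 105/190 = 0.552632
P_e = (80*79 + 110*111) / 36100 = 0.513296
kappa = (P_o - P_e) / (1 - P_e)
kappa = (0.552632 - 0.513296) / (1 - 0.513296)
kappa = 0.0808

0.0808


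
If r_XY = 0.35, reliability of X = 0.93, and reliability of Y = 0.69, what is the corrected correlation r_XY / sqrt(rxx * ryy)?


r_corrected = rxy / sqrt(rxx * ryy)
= 0.35 / sqrt(0.93 * 0.69)
= 0.35 / sqrt(0.6417)
= 0.35 / 0.801062
r_corrected = 0.4369

0.4369


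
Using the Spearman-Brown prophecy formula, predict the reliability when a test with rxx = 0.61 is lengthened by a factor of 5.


r_new = (n * rxx) / (1 + (n-1) * rxx)
r_new = (5 * 0.61) / (1 + 4 * 0.61)
r_new = 3.05 / 3.44
r_new = 0.8866

0.8866


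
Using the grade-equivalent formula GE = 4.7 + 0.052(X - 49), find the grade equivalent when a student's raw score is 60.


raw - median = 60 - 49 = 11
slope * diff = 0.052 * 11 = 0.572
GE = 4.7 + 0.572
GE = 5.272

5.272


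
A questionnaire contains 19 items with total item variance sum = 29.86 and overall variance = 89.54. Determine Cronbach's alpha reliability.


alpha = (k/(k-1)) * (1 - sum(si^2)/s_total^2)
= (19/18) * (1 - 29.86/89.54)
alpha = 0.7035

0.7035


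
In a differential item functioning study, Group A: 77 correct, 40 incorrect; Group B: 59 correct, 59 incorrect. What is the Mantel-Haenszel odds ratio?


Odds_A = 77/40 = 1.925
Odds_B = 59/59 = 1.0
OR = Odds_A / Odds_B = 1.925 / 1.0
Exactly, OR = (77 * 59) / (40 * 59) = 4543 / 2360
OR = 1.925

1.925


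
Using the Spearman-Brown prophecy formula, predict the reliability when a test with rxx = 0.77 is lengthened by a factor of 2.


r_new = (n * rxx) / (1 + (n-1) * rxx)
r_new = (2 * 0.77) / (1 + 1 * 0.77)
r_new = 1.54 / 1.77
r_new = 0.8701

0.8701


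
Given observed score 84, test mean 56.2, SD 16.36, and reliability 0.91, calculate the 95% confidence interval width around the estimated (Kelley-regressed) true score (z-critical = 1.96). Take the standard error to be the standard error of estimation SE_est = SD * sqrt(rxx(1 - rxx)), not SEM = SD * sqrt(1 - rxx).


True score estimate = 0.91*84 + 0.09*56.2 = 81.498
SE_est = SD * sqrt(rxx * (1 - rxx)) = 16.36 * sqrt(0.91 * 0.09) = 16.36 * sqrt(0.0819) = 4.681934
CI = T_est +/- z * SE_est, so width = 2 * z * SE_est = 2 * 1.96 * 4.681934
Width = 18.3532

18.3532


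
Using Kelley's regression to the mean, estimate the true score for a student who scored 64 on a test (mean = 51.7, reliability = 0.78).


T_est = rxx * X + (1 - rxx) * mean
T_est = 0.78 * 64 + 0.22 * 51.7
T_est = 49.92 + 11.374
T_est = 61.294

61.294


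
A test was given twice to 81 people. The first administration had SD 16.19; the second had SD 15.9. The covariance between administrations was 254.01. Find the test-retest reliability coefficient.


r = cov(X,Y) / (SD_X * SD_Y)
r = 254.01 / (16.19 * 15.9)
r = 254.01 / 257.421
r = 0.9867

0.9867


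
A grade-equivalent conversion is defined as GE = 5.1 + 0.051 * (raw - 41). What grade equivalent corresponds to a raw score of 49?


raw - median = 49 - 41 = 8
slope * diff = 0.051 * 8 = 0.408
GE = 5.1 + 0.408
GE = 5.508

5.508


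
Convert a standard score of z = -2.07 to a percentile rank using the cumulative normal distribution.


CDF(z) = 0.5 * (1 + erf(z/sqrt(2)))
erf(-1.4637) = -0.9615
CDF = 0.0192
Percentile rank = 0.0192 * 100 = 1.92

1.92


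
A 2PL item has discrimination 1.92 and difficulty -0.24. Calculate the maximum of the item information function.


For 2PL, max info at theta = b = -0.24
I_max = a^2 / 4 = 1.92^2 / 4
= 3.6864 / 4
I_max = 0.9216

0.9216


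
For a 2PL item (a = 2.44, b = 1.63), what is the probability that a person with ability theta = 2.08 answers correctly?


a*(theta - b) = 2.44 * (2.08 - 1.63) = 1.098
exp(-1.098) = 0.3335
P = 1 / (1 + 0.3335)
P = 0.7499

0.7499


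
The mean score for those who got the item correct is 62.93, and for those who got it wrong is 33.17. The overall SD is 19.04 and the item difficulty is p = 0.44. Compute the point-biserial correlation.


q = 1 - p = 0.56
rpb = ((M1 - M0) / SD) * sqrt(p * q)
rpb = ((62.93 - 33.17) / 19.04) * sqrt(0.44 * 0.56)
rpb = 0.7759

0.7759


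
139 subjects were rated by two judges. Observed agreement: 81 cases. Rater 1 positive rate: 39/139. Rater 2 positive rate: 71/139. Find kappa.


P_o = 81/139 = 0.582734
P_e = (39*71 + 100*68) / 19321 = 0.495264
kappa = (P_o - P_e) / (1 - P_e)
kappa = (0.582734 - 0.495264) / (1 - 0.495264)
kappa = 0.1733

0.1733


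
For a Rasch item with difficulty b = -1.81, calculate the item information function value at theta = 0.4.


P = 1/(1+exp(-(0.4--1.81))) = 0.9011
I = P*(1-P) = 0.9011 * 0.0989
I = 0.0891

0.0891


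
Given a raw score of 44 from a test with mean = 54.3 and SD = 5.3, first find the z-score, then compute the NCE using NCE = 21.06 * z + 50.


z = (X - mean) / SD = (44 - 54.3) / 5.3
z = -10.3 / 5.3
z = -1.9434
NCE = NCE = 21.06z + 50
Carry z at full precision (z = -10.3 / 5.3) into the conversion:
NCE = 21.06 * (-10.3 / 5.3) + 50 = -216.918 / 5.3 + 50
NCE = -40.9279 + 50
NCE = 9.0721

9.0721


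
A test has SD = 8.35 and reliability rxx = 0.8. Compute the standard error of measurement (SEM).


SEM = SD * sqrt(1 - rxx)
SEM = 8.35 * sqrt(1 - 0.8)
SEM = 8.35 * sqrt(0.2) = 8.35 * 0.447214
SEM = 3.7342

3.7342


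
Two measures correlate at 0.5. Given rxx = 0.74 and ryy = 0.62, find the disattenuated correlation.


r_corrected = rxy / sqrt(rxx * ryy)
= 0.5 / sqrt(0.74 * 0.62)
= 0.5 / sqrt(0.4588)
= 0.5 / 0.677348
r_corrected = 0.7382

0.7382


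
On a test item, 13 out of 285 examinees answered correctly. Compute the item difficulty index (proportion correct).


Item difficulty p = number correct / total examinees
p = 13 / 285
p = 0.0456

0.0456


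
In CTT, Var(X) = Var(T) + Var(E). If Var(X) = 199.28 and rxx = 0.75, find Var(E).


var_true = rxx * var_obs = 0.75 * 199.28 = 149.46
var_error = var_obs - var_true
var_error = 199.28 - 149.46
var_error = 49.82

49.82


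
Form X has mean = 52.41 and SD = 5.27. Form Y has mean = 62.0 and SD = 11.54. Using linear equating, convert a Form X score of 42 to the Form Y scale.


slope = SD_Y / SD_X = 11.54 / 5.27 ~ 2.1898
intercept = mean_Y - slope * mean_X = 62.0 - (11.54 / 5.27) * 52.41 ~ -52.765
Y = slope * X + intercept. To avoid rounding drift from the rounded slope/intercept, evaluate the equivalent form Y = mean_Y + SD_Y * (X - mean_X) / SD_X at full precision:
Y = 62.0 + 11.54 * (42 - 52.41) / 5.27
Y = 62.0 - 11.54 * 10.41 / 5.27
Y = 62.0 - 120.1314 / 5.27
Y = 62.0 - 22.7953
Y = 39.2047

39.2047


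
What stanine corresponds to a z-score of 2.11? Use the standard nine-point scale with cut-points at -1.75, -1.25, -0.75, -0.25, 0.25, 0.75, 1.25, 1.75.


Stanine boundaries: [-1.75, -1.25, -0.75, -0.25, 0.25, 0.75, 1.25, 1.75]
z = 2.11
Check each boundary:
  z >= -1.75 -> could be stanine 2
  z >= -1.25 -> could be stanine 3
  z >= -0.75 -> could be stanine 4
  z >= -0.25 -> could be stanine 5
  z >= 0.25 -> could be stanine 6
  z >= 0.75 -> could be stanine 7
  z >= 1.25 -> could be stanine 8
  z >= 1.75 -> could be stanine 9
Highest qualifying boundary gives stanine = 9

9


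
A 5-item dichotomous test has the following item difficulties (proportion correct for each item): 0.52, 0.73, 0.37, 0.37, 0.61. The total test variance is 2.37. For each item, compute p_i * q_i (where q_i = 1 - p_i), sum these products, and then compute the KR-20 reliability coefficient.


For each item, compute p_i * q_i:
  Item 1: 0.52 * 0.48 = 0.2496
  Item 2: 0.73 * 0.27 = 0.1971
  Item 3: 0.37 * 0.63 = 0.2331
  Item 4: 0.37 * 0.63 = 0.2331
  Item 5: 0.61 * 0.39 = 0.2379
Sum(p_i * q_i) = 0.2496 + 0.1971 + 0.2331 + 0.2331 + 0.2379 = 1.1508
KR-20 = (k/(k-1)) * (1 - Sum(p_i*q_i) / Var_total)
= (5/4) * (1 - 1.1508/2.37)
= 1.25 * 0.5144
KR-20 = 0.643

0.643


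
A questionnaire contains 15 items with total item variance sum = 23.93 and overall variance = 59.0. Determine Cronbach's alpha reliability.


alpha = (k/(k-1)) * (1 - sum(si^2)/s_total^2)
= (15/14) * (1 - 23.93/59.0)
alpha = 0.6369

0.6369


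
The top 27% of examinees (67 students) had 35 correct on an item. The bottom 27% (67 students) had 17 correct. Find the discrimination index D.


p_upper = 35/67 = 0.5224
p_lower = 17/67 = 0.2537
D = 0.5224 - 0.2537 = 0.2687

0.2687


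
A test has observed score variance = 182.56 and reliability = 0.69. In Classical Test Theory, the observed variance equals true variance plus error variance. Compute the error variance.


var_true = rxx * var_obs = 0.69 * 182.56 = 125.9664
var_error = var_obs - var_true
var_error = 182.56 - 125.9664
var_error = 56.5936

56.5936


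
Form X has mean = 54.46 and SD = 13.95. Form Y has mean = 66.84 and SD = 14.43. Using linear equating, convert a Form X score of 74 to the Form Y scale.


slope = SD_Y / SD_X = 14.43 / 13.95 ~ 1.0344
intercept = mean_Y - slope * mean_X = 66.84 - (14.43 / 13.95) * 54.46 ~ 10.5061
Y = slope * X + intercept. To avoid rounding drift from the rounded slope/intercept, evaluate the equivalent form Y = mean_Y + SD_Y * (X - mean_X) / SD_X at full precision:
Y = 66.84 + 14.43 * (74 - 54.46) / 13.95
Y = 66.84 + 14.43 * 19.54 / 13.95
Y = 66.84 + 281.9622 / 13.95
Y = 66.84 + 20.2123
Y = 87.0523

87.0523


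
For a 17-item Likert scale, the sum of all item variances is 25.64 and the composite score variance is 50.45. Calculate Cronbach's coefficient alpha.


alpha = (k/(k-1)) * (1 - sum(si^2)/s_total^2)
= (17/16) * (1 - 25.64/50.45)
alpha = 0.5225

0.5225


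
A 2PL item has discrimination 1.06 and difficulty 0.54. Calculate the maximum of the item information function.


For 2PL, max info at theta = b = 0.54
I_max = a^2 / 4 = 1.06^2 / 4
= 1.1236 / 4
I_max = 0.2809

0.2809


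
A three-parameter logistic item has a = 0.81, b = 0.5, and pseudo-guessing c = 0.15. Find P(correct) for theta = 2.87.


logit = 0.81*(2.87 - 0.5) = 1.9197
P* = 1/(1 + exp(-1.9197)) = 0.8721
P = 0.15 + (1 - 0.15) * 0.8721
P = 0.8913

0.8913


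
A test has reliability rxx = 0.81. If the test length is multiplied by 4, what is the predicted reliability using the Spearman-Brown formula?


r_new = (n * rxx) / (1 + (n-1) * rxx)
r_new = (4 * 0.81) / (1 + 3 * 0.81)
r_new = 3.24 / 3.43
r_new = 0.9446

0.9446


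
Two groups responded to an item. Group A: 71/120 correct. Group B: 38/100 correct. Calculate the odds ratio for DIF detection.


Odds_A = 71/49 = 1.449
Odds_B = 38/62 = 0.6129
OR = Odds_A / Odds_B = 1.449 / 0.6129
Exactly, OR = (71 * 62) / (49 * 38) = 4402 / 1862
OR = 2.3641

2.3641


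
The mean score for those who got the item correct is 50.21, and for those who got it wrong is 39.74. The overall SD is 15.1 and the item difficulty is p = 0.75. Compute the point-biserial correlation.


q = 1 - p = 0.25
rpb = ((M1 - M0) / SD) * sqrt(p * q)
rpb = ((50.21 - 39.74) / 15.1) * sqrt(0.75 * 0.25)
rpb = 0.3002

0.3002


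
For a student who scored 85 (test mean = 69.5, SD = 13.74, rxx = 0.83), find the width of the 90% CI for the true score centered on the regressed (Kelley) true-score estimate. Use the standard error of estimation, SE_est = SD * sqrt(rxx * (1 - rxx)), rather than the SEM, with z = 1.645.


True score estimate = 0.83*85 + 0.17*69.5 = 82.365
SE_est = SD * sqrt(rxx * (1 - rxx)) = 13.74 * sqrt(0.83 * 0.17) = 13.74 * sqrt(0.1411) = 5.161195
CI = T_est +/- z * SE_est, so width = 2 * z * SE_est = 2 * 1.645 * 5.161195
Width = 16.9803

16.9803


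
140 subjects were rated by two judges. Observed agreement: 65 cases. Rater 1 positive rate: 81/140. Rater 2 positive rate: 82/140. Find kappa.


P_o = 65/140 = 0.464286
P_e = (81*82 + 59*58) / 19600 = 0.513469
kappa = (P_o - P_e) / (1 - P_e)
kappa = (0.464286 - 0.513469) / (1 - 0.513469)
kappa = -0.1011

-0.1011


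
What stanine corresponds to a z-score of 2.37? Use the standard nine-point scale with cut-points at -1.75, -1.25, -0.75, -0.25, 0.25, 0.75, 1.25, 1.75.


Stanine boundaries: [-1.75, -1.25, -0.75, -0.25, 0.25, 0.75, 1.25, 1.75]
z = 2.37
Check each boundary:
  z >= -1.75 -> could be stanine 2
  z >= -1.25 -> could be stanine 3
  z >= -0.75 -> could be stanine 4
  z >= -0.25 -> could be stanine 5
  z >= 0.25 -> could be stanine 6
  z >= 0.75 -> could be stanine 7
  z >= 1.25 -> could be stanine 8
  z >= 1.75 -> could be stanine 9
Highest qualifying boundary gives stanine = 9

9


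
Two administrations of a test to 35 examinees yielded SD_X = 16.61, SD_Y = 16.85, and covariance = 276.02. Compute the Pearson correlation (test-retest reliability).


r = cov(X,Y) / (SD_X * SD_Y)
r = 276.02 / (16.61 * 16.85)
r = 276.02 / 279.8785
r = 0.9862

0.9862


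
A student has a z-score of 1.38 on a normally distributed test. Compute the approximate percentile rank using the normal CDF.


CDF(z) = 0.5 * (1 + erf(z/sqrt(2)))
erf(0.9758) = 0.8324
CDF = 0.9162
Percentile rank = 0.9162 * 100 = 91.62

91.62


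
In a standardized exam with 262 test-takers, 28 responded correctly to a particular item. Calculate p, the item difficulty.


Item difficulty p = number correct / total examinees
p = 28 / 262
p = 0.1069

0.1069


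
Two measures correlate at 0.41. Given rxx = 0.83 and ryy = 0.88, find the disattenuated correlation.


r_corrected = rxy / sqrt(rxx * ryy)
= 0.41 / sqrt(0.83 * 0.88)
= 0.41 / sqrt(0.7304)
= 0.41 / 0.854634
r_corrected = 0.4797

0.4797


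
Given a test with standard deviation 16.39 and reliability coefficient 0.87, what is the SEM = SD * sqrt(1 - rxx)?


SEM = SD * sqrt(1 - rxx)
SEM = 16.39 * sqrt(1 - 0.87)
SEM = 16.39 * sqrt(0.13) = 16.39 * 0.360555
SEM = 5.9095

5.9095


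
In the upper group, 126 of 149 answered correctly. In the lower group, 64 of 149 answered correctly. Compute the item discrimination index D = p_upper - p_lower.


p_upper = 126/149 = 0.8456
p_lower = 64/149 = 0.4295
D = 0.8456 - 0.4295 = 0.4161

0.4161


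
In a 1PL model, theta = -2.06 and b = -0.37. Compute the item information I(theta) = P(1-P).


P = 1/(1+exp(-(-2.06--0.37))) = 0.1558
I = P*(1-P) = 0.1558 * 0.8442
I = 0.1315

0.1315


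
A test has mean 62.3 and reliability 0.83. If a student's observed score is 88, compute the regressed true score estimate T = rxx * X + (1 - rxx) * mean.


T_est = rxx * X + (1 - rxx) * mean
T_est = 0.83 * 88 + 0.17 * 62.3
T_est = 73.04 + 10.591
T_est = 83.631

83.631


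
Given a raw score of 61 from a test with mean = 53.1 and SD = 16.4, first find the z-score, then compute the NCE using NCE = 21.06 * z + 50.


z = (X - mean) / SD = (61 - 53.1) / 16.4
z = 7.9 / 16.4
z = 0.4817
NCE = NCE = 21.06z + 50
Carry z at full precision (z = 7.9 / 16.4) into the conversion:
NCE = 21.06 * (7.9 / 16.4) + 50 = 166.374 / 16.4 + 50
NCE = 10.1448 + 50
NCE = 60.1448

60.1448


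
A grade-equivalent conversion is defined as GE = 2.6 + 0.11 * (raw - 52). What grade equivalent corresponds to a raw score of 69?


raw - median = 69 - 52 = 17
slope * diff = 0.11 * 17 = 1.87
GE = 2.6 + 1.87
GE = 4.47

4.47


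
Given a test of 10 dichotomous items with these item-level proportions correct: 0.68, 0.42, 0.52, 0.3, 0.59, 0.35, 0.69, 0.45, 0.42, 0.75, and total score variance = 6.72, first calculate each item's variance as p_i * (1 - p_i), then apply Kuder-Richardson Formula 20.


For each item, compute p_i * q_i:
  Item 1: 0.68 * 0.32 = 0.2176
  Item 2: 0.42 * 0.58 = 0.2436
  Item 3: 0.52 * 0.48 = 0.2496
  Item 4: 0.3 * 0.7 = 0.21
  Item 5: 0.59 * 0.41 = 0.2419
  Item 6: 0.35 * 0.65 = 0.2275
  Item 7: 0.69 * 0.31 = 0.2139
  Item 8: 0.45 * 0.55 = 0.2475
  Item 9: 0.42 * 0.58 = 0.2436
  Item 10: 0.75 * 0.25 = 0.1875
Sum(p_i * q_i) = 0.2176 + 0.2436 + 0.2496 + 0.21 + 0.2419 + 0.2275 + 0.2139 + 0.2475 + 0.2436 + 0.1875 = 2.2827
KR-20 = (k/(k-1)) * (1 - Sum(p_i*q_i) / Var_total)
= (10/9) * (1 - 2.2827/6.72)
= 1.1111 * 0.6603
KR-20 = 0.7337

0.7337


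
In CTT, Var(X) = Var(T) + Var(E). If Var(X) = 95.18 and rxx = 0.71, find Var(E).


var_true = rxx * var_obs = 0.71 * 95.18 = 67.5778
var_error = var_obs - var_true
var_error = 95.18 - 67.5778
var_error = 27.6022

27.6022


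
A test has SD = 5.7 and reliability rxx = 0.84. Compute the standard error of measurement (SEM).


SEM = SD * sqrt(1 - rxx)
SEM = 5.7 * sqrt(1 - 0.84)
SEM = 5.7 * sqrt(0.16) = 5.7 * 0.4
SEM = 2.28

2.28


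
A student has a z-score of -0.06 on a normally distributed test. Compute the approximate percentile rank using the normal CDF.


CDF(z) = 0.5 * (1 + erf(z/sqrt(2)))
erf(-0.0424) = -0.0478
CDF = 0.4761
Percentile rank = 0.4761 * 100 = 47.61

47.61


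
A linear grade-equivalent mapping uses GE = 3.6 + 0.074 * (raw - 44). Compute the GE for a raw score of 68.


raw - median = 68 - 44 = 24
slope * diff = 0.074 * 24 = 1.776
GE = 3.6 + 1.776
GE = 5.376

5.376


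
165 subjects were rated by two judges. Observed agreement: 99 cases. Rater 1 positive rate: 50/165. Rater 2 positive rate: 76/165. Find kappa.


P_o = 99/165 = 0.6
P_e = (50*76 + 115*89) / 27225 = 0.515519
kappa = (P_o - P_e) / (1 - P_e)
kappa = (0.6 - 0.515519) / (1 - 0.515519)
kappa = 0.1744

0.1744


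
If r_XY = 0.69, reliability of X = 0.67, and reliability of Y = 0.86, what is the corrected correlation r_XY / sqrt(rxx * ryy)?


r_corrected = rxy / sqrt(rxx * ryy)
= 0.69 / sqrt(0.67 * 0.86)
= 0.69 / sqrt(0.5762)
= 0.69 / 0.759078
r_corrected = 0.909

0.909


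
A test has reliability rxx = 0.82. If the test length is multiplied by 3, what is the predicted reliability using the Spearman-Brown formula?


r_new = (n * rxx) / (1 + (n-1) * rxx)
r_new = (3 * 0.82) / (1 + 2 * 0.82)
r_new = 2.46 / 2.64
r_new = 0.9318

0.9318


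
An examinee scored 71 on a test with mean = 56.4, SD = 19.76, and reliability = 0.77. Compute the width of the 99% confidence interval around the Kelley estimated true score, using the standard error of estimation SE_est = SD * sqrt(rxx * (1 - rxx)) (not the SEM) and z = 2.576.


True score estimate = 0.77*71 + 0.23*56.4 = 67.642
SE_est = SD * sqrt(rxx * (1 - rxx)) = 19.76 * sqrt(0.77 * 0.23) = 19.76 * sqrt(0.1771) = 8.31565
CI = T_est +/- z * SE_est, so width = 2 * z * SE_est = 2 * 2.576 * 8.31565
Width = 42.8422

42.8422


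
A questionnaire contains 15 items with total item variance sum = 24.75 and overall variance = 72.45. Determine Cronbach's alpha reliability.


alpha = (k/(k-1)) * (1 - sum(si^2)/s_total^2)
= (15/14) * (1 - 24.75/72.45)
alpha = 0.7054

0.7054


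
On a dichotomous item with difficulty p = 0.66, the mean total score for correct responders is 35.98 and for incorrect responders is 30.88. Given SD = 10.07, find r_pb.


q = 1 - p = 0.34
rpb = ((M1 - M0) / SD) * sqrt(p * q)
rpb = ((35.98 - 30.88) / 10.07) * sqrt(0.66 * 0.34)
rpb = 0.2399

0.2399


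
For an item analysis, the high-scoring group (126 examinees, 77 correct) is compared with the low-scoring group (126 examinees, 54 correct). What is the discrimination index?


p_upper = 77/126 = 0.6111
p_lower = 54/126 = 0.4286
D = 0.6111 - 0.4286 = 0.1825

0.1825


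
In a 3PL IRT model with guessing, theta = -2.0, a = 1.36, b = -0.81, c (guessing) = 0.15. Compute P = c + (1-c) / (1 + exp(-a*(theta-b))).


logit = 1.36*(-2.0 - -0.81) = -1.6184
P* = 1/(1 + exp(--1.6184)) = 0.1654
P = 0.15 + (1 - 0.15) * 0.1654
P = 0.2906

0.2906


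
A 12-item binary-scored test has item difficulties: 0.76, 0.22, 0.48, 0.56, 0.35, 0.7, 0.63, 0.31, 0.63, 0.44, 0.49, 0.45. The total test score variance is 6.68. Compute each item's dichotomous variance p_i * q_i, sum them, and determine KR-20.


For each item, compute p_i * q_i:
  Item 1: 0.76 * 0.24 = 0.1824
  Item 2: 0.22 * 0.78 = 0.1716
  Item 3: 0.48 * 0.52 = 0.2496
  Item 4: 0.56 * 0.44 = 0.2464
  Item 5: 0.35 * 0.65 = 0.2275
  Item 6: 0.7 * 0.3 = 0.21
  Item 7: 0.63 * 0.37 = 0.2331
  Item 8: 0.31 * 0.69 = 0.2139
  Item 9: 0.63 * 0.37 = 0.2331
  Item 10: 0.44 * 0.56 = 0.2464
  Item 11: 0.49 * 0.51 = 0.2499
  Item 12: 0.45 * 0.55 = 0.2475
Sum(p_i * q_i) = 0.1824 + 0.1716 + 0.2496 + 0.2464 + 0.2275 + 0.21 + 0.2331 + 0.2139 + 0.2331 + 0.2464 + 0.2499 + 0.2475 = 2.7114
KR-20 = (k/(k-1)) * (1 - Sum(p_i*q_i) / Var_total)
= (12/11) * (1 - 2.7114/6.68)
= 1.0909 * 0.5941
KR-20 = 0.6481

0.6481


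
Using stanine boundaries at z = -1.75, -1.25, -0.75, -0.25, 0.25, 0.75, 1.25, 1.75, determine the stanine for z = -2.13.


Stanine boundaries: [-1.75, -1.25, -0.75, -0.25, 0.25, 0.75, 1.25, 1.75]
z = -2.13
Check each boundary:
  z < -1.75
  z < -1.25
  z < -0.75
  z < -0.25
  z < 0.25
  z < 0.75
  z < 1.25
  z < 1.75
Highest qualifying boundary gives stanine = 1

1


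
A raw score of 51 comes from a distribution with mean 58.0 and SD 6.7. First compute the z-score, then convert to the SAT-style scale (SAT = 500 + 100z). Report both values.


z = (X - mean) / SD = (51 - 58.0) / 6.7
z = -7.0 / 6.7
z = -1.0448
SAT-scale = SAT = 500 + 100z
Carry z at full precision (z = -7.0 / 6.7) into the conversion:
SAT-scale = 500 + 100 * (-7.0 / 6.7) = 500 + -700 / 6.7
SAT-scale = 500 + -104.4776
SAT-scale = 395.5224

395.5224


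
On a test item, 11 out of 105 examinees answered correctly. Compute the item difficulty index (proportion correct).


Item difficulty p = number correct / total examinees
p = 11 / 105
p = 0.1048

0.1048


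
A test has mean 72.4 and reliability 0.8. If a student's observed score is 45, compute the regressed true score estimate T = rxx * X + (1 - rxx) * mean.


T_est = rxx * X + (1 - rxx) * mean
T_est = 0.8 * 45 + 0.2 * 72.4
T_est = 36.0 + 14.48
T_est = 50.48

50.48


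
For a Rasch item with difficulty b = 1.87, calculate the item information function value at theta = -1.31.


P = 1/(1+exp(-(-1.31-1.87))) = 0.0399
I = P*(1-P) = 0.0399 * 0.9601
I = 0.0383

0.0383


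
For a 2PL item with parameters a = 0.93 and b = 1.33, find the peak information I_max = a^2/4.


For 2PL, max info at theta = b = 1.33
I_max = a^2 / 4 = 0.93^2 / 4
= 0.8649 / 4
I_max = 0.2162

0.2162


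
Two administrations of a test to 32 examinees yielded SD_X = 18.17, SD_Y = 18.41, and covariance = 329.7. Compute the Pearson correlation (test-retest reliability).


r = cov(X,Y) / (SD_X * SD_Y)
r = 329.7 / (18.17 * 18.41)
r = 329.7 / 334.5097
r = 0.9856

0.9856


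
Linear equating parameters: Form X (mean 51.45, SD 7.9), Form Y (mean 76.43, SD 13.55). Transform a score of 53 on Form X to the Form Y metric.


slope = SD_Y / SD_X = 13.55 / 7.9 ~ 1.7152
intercept = mean_Y - slope * mean_X = 76.43 - (13.55 / 7.9) * 51.45 ~ -11.8165
Y = slope * X + intercept. To avoid rounding drift from the rounded slope/intercept, evaluate the equivalent form Y = mean_Y + SD_Y * (X - mean_X) / SD_X at full precision:
Y = 76.43 + 13.55 * (53 - 51.45) / 7.9
Y = 76.43 + 13.55 * 1.55 / 7.9
Y = 76.43 + 21.0025 / 7.9
Y = 76.43 + 2.6585
Y = 79.0885

79.0885


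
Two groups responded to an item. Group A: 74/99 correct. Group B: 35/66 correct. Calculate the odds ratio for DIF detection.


Odds_A = 74/25 = 2.96
Odds_B = 35/31 = 1.129
OR = Odds_A / Odds_B = 2.96 / 1.129
Exactly, OR = (74 * 31) / (25 * 35) = 2294 / 875
OR = 2.6217

2.6217


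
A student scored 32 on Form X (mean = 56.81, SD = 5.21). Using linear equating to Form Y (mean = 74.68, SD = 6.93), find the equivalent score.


slope = SD_Y / SD_X = 6.93 / 5.21 ~ 1.3301
intercept = mean_Y - slope * mean_X = 74.68 - (6.93 / 5.21) * 56.81 ~ -0.8849
Y = slope * X + intercept. To avoid rounding drift from the rounded slope/intercept, evaluate the equivalent form Y = mean_Y + SD_Y * (X - mean_X) / SD_X at full precision:
Y = 74.68 + 6.93 * (32 - 56.81) / 5.21
Y = 74.68 - 6.93 * 24.81 / 5.21
Y = 74.68 - 171.9333 / 5.21
Y = 74.68 - 33.0006
Y = 41.6794

41.6794


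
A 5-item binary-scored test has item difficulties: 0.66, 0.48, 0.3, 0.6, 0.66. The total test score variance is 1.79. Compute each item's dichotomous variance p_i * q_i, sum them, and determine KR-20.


For each item, compute p_i * q_i:
  Item 1: 0.66 * 0.34 = 0.2244
  Item 2: 0.48 * 0.52 = 0.2496
  Item 3: 0.3 * 0.7 = 0.21
  Item 4: 0.6 * 0.4 = 0.24
  Item 5: 0.66 * 0.34 = 0.2244
Sum(p_i * q_i) = 0.2244 + 0.2496 + 0.21 + 0.24 + 0.2244 = 1.1484
KR-20 = (k/(k-1)) * (1 - Sum(p_i*q_i) / Var_total)
= (5/4) * (1 - 1.1484/1.79)
= 1.25 * 0.3584
KR-20 = 0.448

0.448


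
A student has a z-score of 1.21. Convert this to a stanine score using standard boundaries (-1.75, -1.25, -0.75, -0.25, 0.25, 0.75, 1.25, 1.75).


Stanine boundaries: [-1.75, -1.25, -0.75, -0.25, 0.25, 0.75, 1.25, 1.75]
z = 1.21
Check each boundary:
  z >= -1.75 -> could be stanine 2
  z >= -1.25 -> could be stanine 3
  z >= -0.75 -> could be stanine 4
  z >= -0.25 -> could be stanine 5
  z >= 0.25 -> could be stanine 6
  z >= 0.75 -> could be stanine 7
  z < 1.25
  z < 1.75
Highest qualifying boundary gives stanine = 7

7


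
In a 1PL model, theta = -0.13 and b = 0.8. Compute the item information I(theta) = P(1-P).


P = 1/(1+exp(-(-0.13-0.8))) = 0.2829
I = P*(1-P) = 0.2829 * 0.7171
I = 0.2029

0.2029


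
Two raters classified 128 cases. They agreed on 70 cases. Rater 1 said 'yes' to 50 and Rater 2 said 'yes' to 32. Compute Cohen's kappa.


P_o = 70/128 = 0.546875
P_e = (50*32 + 78*96) / 16384 = 0.554688
kappa = (P_o - P_e) / (1 - P_e)
kappa = (0.546875 - 0.554688) / (1 - 0.554688)
kappa = -0.0175

-0.0175


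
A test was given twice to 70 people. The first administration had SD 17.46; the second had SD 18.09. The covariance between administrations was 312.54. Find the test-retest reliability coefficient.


r = cov(X,Y) / (SD_X * SD_Y)
r = 312.54 / (17.46 * 18.09)
r = 312.54 / 315.8514
r = 0.9895

0.9895


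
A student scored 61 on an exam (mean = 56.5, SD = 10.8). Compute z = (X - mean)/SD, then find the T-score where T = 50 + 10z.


z = (X - mean) / SD = (61 - 56.5) / 10.8
z = 4.5 / 10.8
z = 0.4167
T-score = T = 50 + 10z
Carry z at full precision (z = 4.5 / 10.8) into the conversion:
T-score = 50 + 10 * (4.5 / 10.8) = 50 + 45 / 10.8
T-score = 50 + 4.1667
T-score = 54.1667

54.1667


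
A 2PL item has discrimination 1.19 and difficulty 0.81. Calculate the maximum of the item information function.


For 2PL, max info at theta = b = 0.81
I_max = a^2 / 4 = 1.19^2 / 4
= 1.4161 / 4
I_max = 0.354

0.354


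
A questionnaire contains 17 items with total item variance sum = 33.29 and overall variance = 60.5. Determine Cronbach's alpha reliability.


alpha = (k/(k-1)) * (1 - sum(si^2)/s_total^2)
= (17/16) * (1 - 33.29/60.5)
alpha = 0.4779

0.4779


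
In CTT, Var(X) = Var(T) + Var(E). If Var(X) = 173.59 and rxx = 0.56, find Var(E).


var_true = rxx * var_obs = 0.56 * 173.59 = 97.2104
var_error = var_obs - var_true
var_error = 173.59 - 97.2104
var_error = 76.3796

76.3796


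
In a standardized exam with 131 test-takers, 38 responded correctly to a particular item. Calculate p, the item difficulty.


Item difficulty p = number correct / total examinees
p = 38 / 131
p = 0.2901

0.2901


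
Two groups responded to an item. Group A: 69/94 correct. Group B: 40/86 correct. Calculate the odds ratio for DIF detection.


Odds_A = 69/25 = 2.76
Odds_B = 40/46 = 0.8696
OR = Odds_A / Odds_B = 2.76 / 0.8696
Exactly, OR = (69 * 46) / (25 * 40) = 3174 / 1000
OR = 3.174

3.174


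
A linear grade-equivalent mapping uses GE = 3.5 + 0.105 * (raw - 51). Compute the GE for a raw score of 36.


raw - median = 36 - 51 = -15
slope * diff = 0.105 * -15 = -1.575
GE = 3.5 + -1.575
GE = 1.925

1.925


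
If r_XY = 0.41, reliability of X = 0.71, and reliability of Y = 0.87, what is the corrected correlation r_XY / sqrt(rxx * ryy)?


r_corrected = rxy / sqrt(rxx * ryy)
= 0.41 / sqrt(0.71 * 0.87)
= 0.41 / sqrt(0.6177)
= 0.41 / 0.785939
r_corrected = 0.5217

0.5217


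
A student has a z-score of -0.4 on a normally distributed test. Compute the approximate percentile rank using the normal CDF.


CDF(z) = 0.5 * (1 + erf(z/sqrt(2)))
erf(-0.2828) = -0.3108
CDF = 0.3446
Percentile rank = 0.3446 * 100 = 34.46

34.46


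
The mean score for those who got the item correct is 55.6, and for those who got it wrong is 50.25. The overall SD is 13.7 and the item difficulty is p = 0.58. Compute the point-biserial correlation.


q = 1 - p = 0.42
rpb = ((M1 - M0) / SD) * sqrt(p * q)
rpb = ((55.6 - 50.25) / 13.7) * sqrt(0.58 * 0.42)
rpb = 0.1927

0.1927


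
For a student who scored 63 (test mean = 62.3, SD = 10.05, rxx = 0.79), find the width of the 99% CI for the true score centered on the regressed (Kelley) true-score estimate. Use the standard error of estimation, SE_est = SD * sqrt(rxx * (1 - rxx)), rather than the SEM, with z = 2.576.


True score estimate = 0.79*63 + 0.21*62.3 = 62.853
SE_est = SD * sqrt(rxx * (1 - rxx)) = 10.05 * sqrt(0.79 * 0.21) = 10.05 * sqrt(0.1659) = 4.093448
CI = T_est +/- z * SE_est, so width = 2 * z * SE_est = 2 * 2.576 * 4.093448
Width = 21.0894

21.0894


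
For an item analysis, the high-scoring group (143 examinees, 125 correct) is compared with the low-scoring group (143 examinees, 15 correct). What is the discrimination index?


p_upper = 125/143 = 0.8741
p_lower = 15/143 = 0.1049
D = 0.8741 - 0.1049 = 0.7692

0.7692


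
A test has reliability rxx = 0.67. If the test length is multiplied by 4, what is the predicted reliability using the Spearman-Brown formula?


r_new = (n * rxx) / (1 + (n-1) * rxx)
r_new = (4 * 0.67) / (1 + 3 * 0.67)
r_new = 2.68 / 3.01
r_new = 0.8904

0.8904


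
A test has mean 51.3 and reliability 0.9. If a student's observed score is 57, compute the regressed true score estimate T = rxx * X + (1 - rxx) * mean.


T_est = rxx * X + (1 - rxx) * mean
T_est = 0.9 * 57 + 0.1 * 51.3
T_est = 51.3 + 5.13
T_est = 56.43

56.43


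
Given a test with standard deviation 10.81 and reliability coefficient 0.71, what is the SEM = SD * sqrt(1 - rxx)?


SEM = SD * sqrt(1 - rxx)
SEM = 10.81 * sqrt(1 - 0.71)
SEM = 10.81 * sqrt(0.29) = 10.81 * 0.538516
SEM = 5.8214

5.8214


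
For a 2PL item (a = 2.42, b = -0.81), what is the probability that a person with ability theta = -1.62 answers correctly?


a*(theta - b) = 2.42 * (-1.62 - -0.81) = -1.9602
exp(--1.9602) = 7.1007
P = 1 / (1 + 7.1007)
P = 0.1234

0.1234


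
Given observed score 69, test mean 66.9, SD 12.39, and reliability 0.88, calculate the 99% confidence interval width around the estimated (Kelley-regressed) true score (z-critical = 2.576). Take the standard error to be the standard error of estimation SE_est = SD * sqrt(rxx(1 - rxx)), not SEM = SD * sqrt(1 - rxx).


True score estimate = 0.88*69 + 0.12*66.9 = 68.748
SE_est = SD * sqrt(rxx * (1 - rxx)) = 12.39 * sqrt(0.88 * 0.12) = 12.39 * sqrt(0.1056) = 4.026273
CI = T_est +/- z * SE_est, so width = 2 * z * SE_est = 2 * 2.576 * 4.026273
Width = 20.7434

20.7434


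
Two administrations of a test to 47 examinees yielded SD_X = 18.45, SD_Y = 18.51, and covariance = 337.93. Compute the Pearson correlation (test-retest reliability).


r = cov(X,Y) / (SD_X * SD_Y)
r = 337.93 / (18.45 * 18.51)
r = 337.93 / 341.5095
r = 0.9895

0.9895


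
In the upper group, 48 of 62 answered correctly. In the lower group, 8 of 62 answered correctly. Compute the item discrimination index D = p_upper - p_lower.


p_upper = 48/62 = 0.7742
p_lower = 8/62 = 0.129
D = 0.7742 - 0.129 = 0.6452

0.6452


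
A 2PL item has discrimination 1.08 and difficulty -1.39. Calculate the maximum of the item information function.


For 2PL, max info at theta = b = -1.39
I_max = a^2 / 4 = 1.08^2 / 4
= 1.1664 / 4
I_max = 0.2916

0.2916


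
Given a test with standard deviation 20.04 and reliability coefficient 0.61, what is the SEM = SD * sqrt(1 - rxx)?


SEM = SD * sqrt(1 - rxx)
SEM = 20.04 * sqrt(1 - 0.61)
SEM = 20.04 * sqrt(0.39) = 20.04 * 0.6245
SEM = 12.515

12.515


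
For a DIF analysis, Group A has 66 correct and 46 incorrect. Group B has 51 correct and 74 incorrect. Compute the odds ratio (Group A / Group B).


Odds_A = 66/46 = 1.4348
Odds_B = 51/74 = 0.6892
OR = Odds_A / Odds_B = 1.4348 / 0.6892
Exactly, OR = (66 * 74) / (46 * 51) = 4884 / 2346
OR = 2.0818

2.0818


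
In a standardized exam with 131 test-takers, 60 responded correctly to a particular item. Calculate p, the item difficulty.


Item difficulty p = number correct / total examinees
p = 60 / 131
p = 0.458

0.458


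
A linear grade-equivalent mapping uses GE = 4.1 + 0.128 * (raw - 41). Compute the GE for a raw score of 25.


raw - median = 25 - 41 = -16
slope * diff = 0.128 * -16 = -2.048
GE = 4.1 + -2.048
GE = 2.052

2.052


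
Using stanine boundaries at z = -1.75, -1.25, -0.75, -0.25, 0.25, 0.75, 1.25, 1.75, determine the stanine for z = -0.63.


Stanine boundaries: [-1.75, -1.25, -0.75, -0.25, 0.25, 0.75, 1.25, 1.75]
z = -0.63
Check each boundary:
  z >= -1.75 -> could be stanine 2
  z >= -1.25 -> could be stanine 3
  z >= -0.75 -> could be stanine 4
  z < -0.25
  z < 0.25
  z < 0.75
  z < 1.25
  z < 1.75
Highest qualifying boundary gives stanine = 4

4


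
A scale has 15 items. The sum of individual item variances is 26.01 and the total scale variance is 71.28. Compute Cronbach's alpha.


alpha = (k/(k-1)) * (1 - sum(si^2)/s_total^2)
= (15/14) * (1 - 26.01/71.28)
alpha = 0.6805

0.6805


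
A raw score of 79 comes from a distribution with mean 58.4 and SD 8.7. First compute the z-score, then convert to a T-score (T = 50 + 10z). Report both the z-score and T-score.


z = (X - mean) / SD = (79 - 58.4) / 8.7
z = 20.6 / 8.7
z = 2.3678
T-score = T = 50 + 10z
Carry z at full precision (z = 20.6 / 8.7) into the conversion:
T-score = 50 + 10 * (20.6 / 8.7) = 50 + 206 / 8.7
T-score = 50 + 23.6782
T-score = 73.6782

73.6782


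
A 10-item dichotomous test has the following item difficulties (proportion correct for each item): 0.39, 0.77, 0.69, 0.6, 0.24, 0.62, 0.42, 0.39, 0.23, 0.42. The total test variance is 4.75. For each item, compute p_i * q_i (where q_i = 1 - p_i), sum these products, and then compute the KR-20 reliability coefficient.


For each item, compute p_i * q_i:
  Item 1: 0.39 * 0.61 = 0.2379
  Item 2: 0.77 * 0.23 = 0.1771
  Item 3: 0.69 * 0.31 = 0.2139
  Item 4: 0.6 * 0.4 = 0.24
  Item 5: 0.24 * 0.76 = 0.1824
  Item 6: 0.62 * 0.38 = 0.2356
  Item 7: 0.42 * 0.58 = 0.2436
  Item 8: 0.39 * 0.61 = 0.2379
  Item 9: 0.23 * 0.77 = 0.1771
  Item 10: 0.42 * 0.58 = 0.2436
Sum(p_i * q_i) = 0.2379 + 0.1771 + 0.2139 + 0.24 + 0.1824 + 0.2356 + 0.2436 + 0.2379 + 0.1771 + 0.2436 = 2.1891
KR-20 = (k/(k-1)) * (1 - Sum(p_i*q_i) / Var_total)
= (10/9) * (1 - 2.1891/4.75)
= 1.1111 * 0.5391
KR-20 = 0.599

0.599


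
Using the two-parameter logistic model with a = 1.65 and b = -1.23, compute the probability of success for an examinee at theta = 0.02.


a*(theta - b) = 1.65 * (0.02 - -1.23) = 2.0625
exp(-2.0625) = 0.1271
P = 1 / (1 + 0.1271)
P = 0.8872

0.8872


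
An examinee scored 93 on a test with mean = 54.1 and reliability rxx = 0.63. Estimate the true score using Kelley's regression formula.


T_est = rxx * X + (1 - rxx) * mean
T_est = 0.63 * 93 + 0.37 * 54.1
T_est = 58.59 + 20.017
T_est = 78.607

78.607


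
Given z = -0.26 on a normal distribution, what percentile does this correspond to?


CDF(z) = 0.5 * (1 + erf(z/sqrt(2)))
erf(-0.1838) = -0.2051
CDF = 0.3974
Percentile rank = 0.3974 * 100 = 39.74

39.74


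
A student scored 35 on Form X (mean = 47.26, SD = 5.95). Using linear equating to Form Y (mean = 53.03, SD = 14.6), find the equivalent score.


slope = SD_Y / SD_X = 14.6 / 5.95 ~ 2.4538
intercept = mean_Y - slope * mean_X = 53.03 - (14.6 / 5.95) * 47.26 ~ -62.9357
Y = slope * X + intercept. To avoid rounding drift from the rounded slope/intercept, evaluate the equivalent form Y = mean_Y + SD_Y * (X - mean_X) / SD_X at full precision:
Y = 53.03 + 14.6 * (35 - 47.26) / 5.95
Y = 53.03 - 14.6 * 12.26 / 5.95
Y = 53.03 - 178.996 / 5.95
Y = 53.03 - 30.0834
Y = 22.9466

22.9466


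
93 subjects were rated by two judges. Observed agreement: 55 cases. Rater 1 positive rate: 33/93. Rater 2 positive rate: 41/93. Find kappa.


P_o = 55/93 = 0.591398
P_e = (33*41 + 60*52) / 8649 = 0.51717
kappa = (P_o - P_e) / (1 - P_e)
kappa = (0.591398 - 0.51717) / (1 - 0.51717)
kappa = 0.1537

0.1537


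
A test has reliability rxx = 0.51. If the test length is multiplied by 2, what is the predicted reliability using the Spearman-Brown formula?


r_new = (n * rxx) / (1 + (n-1) * rxx)
r_new = (2 * 0.51) / (1 + 1 * 0.51)
r_new = 1.02 / 1.51
r_new = 0.6755

0.6755


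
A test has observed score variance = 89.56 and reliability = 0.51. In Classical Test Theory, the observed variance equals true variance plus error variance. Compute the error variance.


var_true = rxx * var_obs = 0.51 * 89.56 = 45.6756
var_error = var_obs - var_true
var_error = 89.56 - 45.6756
var_error = 43.8844

43.8844


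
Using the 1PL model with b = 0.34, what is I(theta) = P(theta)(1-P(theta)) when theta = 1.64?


P = 1/(1+exp(-(1.64-0.34))) = 0.7858
I = P*(1-P) = 0.7858 * 0.2142
I = 0.1683

0.1683


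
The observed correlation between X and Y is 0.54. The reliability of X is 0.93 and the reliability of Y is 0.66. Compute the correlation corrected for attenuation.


r_corrected = rxy / sqrt(rxx * ryy)
= 0.54 / sqrt(0.93 * 0.66)
= 0.54 / sqrt(0.6138)
= 0.54 / 0.783454
r_corrected = 0.6893

0.6893


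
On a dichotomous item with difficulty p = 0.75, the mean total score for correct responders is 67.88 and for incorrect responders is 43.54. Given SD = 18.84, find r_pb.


q = 1 - p = 0.25
rpb = ((M1 - M0) / SD) * sqrt(p * q)
rpb = ((67.88 - 43.54) / 18.84) * sqrt(0.75 * 0.25)
rpb = 0.5594

0.5594
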